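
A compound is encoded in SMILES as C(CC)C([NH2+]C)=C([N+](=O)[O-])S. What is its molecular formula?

Heavy atoms from the SMILES: 6 C, 2 N, 2 O, 1 S.
Implicit hydrogens by atom environment:
  2 × C: 3 H each → 6
  2 × C: 2 H each → 4
  2 × C: no H
  1 × N (charge +1): 2 H
  1 × N (charge +1): no H
  1 × O: no H
  1 × O (charge -1): no H
  1 × S: 1 H
  Total hydrogens = 13.
Net charge +1.
Molecular formula: C6H13N2O2S+

C6H13N2O2S+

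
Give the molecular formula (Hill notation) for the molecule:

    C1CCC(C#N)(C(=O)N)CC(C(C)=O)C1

C11H16N2O2

Heavy atoms from the SMILES: 11 C, 2 N, 2 O.
Implicit hydrogens by atom environment:
  5 × C: 2 H each → 10
  4 × C: no H
  2 × O: no H
  1 × C: 3 H
  1 × C: 1 H
  1 × N: 2 H
  1 × N: no H
  Total hydrogens = 16.
Molecular formula: C11H16N2O2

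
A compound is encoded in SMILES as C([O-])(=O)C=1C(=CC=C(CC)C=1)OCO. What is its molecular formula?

Heavy atoms from the SMILES: 10 C, 4 O.
Implicit hydrogens by atom environment:
  3 × C (aromatic): 1 H each → 3
  3 × C (aromatic): no H
  2 × C: 2 H each → 4
  2 × O: no H
  1 × C: 3 H
  1 × C: no H
  1 × O: 1 H
  1 × O (charge -1): no H
  Total hydrogens = 11.
Net charge -1.
Molecular formula: C10H11O4-

C10H11O4-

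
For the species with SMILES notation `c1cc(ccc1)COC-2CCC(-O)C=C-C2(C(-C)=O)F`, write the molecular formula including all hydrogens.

C16H19FO3

Heavy atoms from the SMILES: 16 C, 1 F, 3 O.
Implicit hydrogens by atom environment:
  5 × C (aromatic): 1 H each → 5
  4 × C: 1 H each → 4
  3 × C: 2 H each → 6
  2 × C: no H
  2 × O: no H
  1 × C: 3 H
  1 × C (aromatic): no H
  1 × F: no H
  1 × O: 1 H
  Total hydrogens = 19.
Molecular formula: C16H19FO3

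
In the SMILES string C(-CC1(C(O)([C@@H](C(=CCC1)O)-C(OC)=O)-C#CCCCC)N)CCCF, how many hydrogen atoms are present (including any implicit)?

Hydrogens are implicit in SMILES; fill each atom to its normal valence:
  10 × C: 2 H each → 20
  6 × C: no H
  2 × C: 3 H each → 6
  2 × C: 1 H each → 2
  2 × O: 1 H each → 2
  2 × O: no H
  1 × F: no H
  1 × N: 2 H
  Total hydrogens = 32.

32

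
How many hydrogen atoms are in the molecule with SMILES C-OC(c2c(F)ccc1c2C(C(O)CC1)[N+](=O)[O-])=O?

12

Hydrogens are implicit in SMILES; fill each atom to its normal valence:
  4 × C (aromatic): no H
  3 × O: no H
  2 × C: 2 H each → 4
  2 × C (aromatic): 1 H each → 2
  2 × C: 1 H each → 2
  1 × C: 3 H
  1 × C: no H
  1 × F: no H
  1 × N (charge +1): no H
  1 × O: 1 H
  1 × O (charge -1): no H
  Total hydrogens = 12.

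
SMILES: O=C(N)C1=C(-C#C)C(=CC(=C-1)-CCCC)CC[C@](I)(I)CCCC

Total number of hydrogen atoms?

27

Hydrogens are implicit in SMILES; fill each atom to its normal valence:
  8 × C: 2 H each → 16
  4 × C (aromatic): no H
  3 × C: no H
  2 × C: 3 H each → 6
  2 × C (aromatic): 1 H each → 2
  2 × I: no H
  1 × C: 1 H
  1 × N: 2 H
  1 × O: no H
  Total hydrogens = 27.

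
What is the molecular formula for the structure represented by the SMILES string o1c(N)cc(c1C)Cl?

Heavy atoms from the SMILES: 5 C, 1 Cl, 1 N, 1 O.
Implicit hydrogens by atom environment:
  3 × C (aromatic): no H
  1 × C: 3 H
  1 × C (aromatic): 1 H
  1 × Cl: no H
  1 × N: 2 H
  1 × O (aromatic): no H
  Total hydrogens = 6.
Molecular formula: C5H6ClNO

C5H6ClNO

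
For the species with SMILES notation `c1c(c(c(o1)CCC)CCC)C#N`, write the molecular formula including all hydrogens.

C11H15NO

Heavy atoms from the SMILES: 11 C, 1 N, 1 O.
Implicit hydrogens by atom environment:
  4 × C: 2 H each → 8
  3 × C (aromatic): no H
  2 × C: 3 H each → 6
  1 × C (aromatic): 1 H
  1 × C: no H
  1 × N: no H
  1 × O (aromatic): no H
  Total hydrogens = 15.
Molecular formula: C11H15NO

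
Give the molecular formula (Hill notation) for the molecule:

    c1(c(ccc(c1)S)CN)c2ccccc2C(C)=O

C15H15NOS

Heavy atoms from the SMILES: 15 C, 1 N, 1 O, 1 S.
Implicit hydrogens by atom environment:
  7 × C (aromatic): 1 H each → 7
  5 × C (aromatic): no H
  1 × C: 3 H
  1 × C: 2 H
  1 × C: no H
  1 × N: 2 H
  1 × O: no H
  1 × S: 1 H
  Total hydrogens = 15.
Molecular formula: C15H15NOS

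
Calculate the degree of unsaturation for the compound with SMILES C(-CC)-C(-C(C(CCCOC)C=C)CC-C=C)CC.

2

Molecular formula from the SMILES: C18H34O.
DoU = (2C + 2 + N − H − X)/2 = (2·18 + 2 + 0 − 34 − 0)/2 = 4/2 = 2.
(Structurally: 0 ring(s) + 2 π bond(s) = 2.)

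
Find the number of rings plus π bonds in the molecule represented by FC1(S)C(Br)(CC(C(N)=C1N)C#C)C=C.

5

Molecular formula from the SMILES: C10H12BrFN2S.
DoU = (2C + 2 + N − H − X)/2 = (2·10 + 2 + 2 − 12 − 2)/2 = 10/2 = 5.
(Structurally: 1 ring(s) + 4 π bond(s) = 5.)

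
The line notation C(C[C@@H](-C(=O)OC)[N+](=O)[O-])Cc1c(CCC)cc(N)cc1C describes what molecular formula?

C16H24N2O4

Heavy atoms from the SMILES: 16 C, 2 N, 4 O.
Implicit hydrogens by atom environment:
  5 × C: 2 H each → 10
  4 × C (aromatic): no H
  3 × C: 3 H each → 9
  3 × O: no H
  2 × C (aromatic): 1 H each → 2
  1 × C: 1 H
  1 × C: no H
  1 × N: 2 H
  1 × N (charge +1): no H
  1 × O (charge -1): no H
  Total hydrogens = 24.
Molecular formula: C16H24N2O4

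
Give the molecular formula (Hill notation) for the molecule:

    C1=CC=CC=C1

C6H6

Heavy atoms from the SMILES: 6 C.
Implicit hydrogens by atom environment:
  6 × C (aromatic): 1 H each → 6
  Total hydrogens = 6.
Molecular formula: C6H6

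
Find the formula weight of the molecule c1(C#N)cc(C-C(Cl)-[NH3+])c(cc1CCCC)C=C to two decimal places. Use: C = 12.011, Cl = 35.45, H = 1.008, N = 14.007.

263.79

Molecular formula: C15H20ClN2+.
M = 15×12.011 + 1×35.45 + 20×1.008 + 2×14.007 = 263.79 g/mol.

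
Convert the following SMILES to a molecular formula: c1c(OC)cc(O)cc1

Heavy atoms from the SMILES: 7 C, 2 O.
Implicit hydrogens by atom environment:
  4 × C (aromatic): 1 H each → 4
  2 × C (aromatic): no H
  1 × C: 3 H
  1 × O: 1 H
  1 × O: no H
  Total hydrogens = 8.
Molecular formula: C7H8O2

C7H8O2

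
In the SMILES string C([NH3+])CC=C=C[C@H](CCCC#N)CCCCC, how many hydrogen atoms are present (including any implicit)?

27

Hydrogens are implicit in SMILES; fill each atom to its normal valence:
  9 × C: 2 H each → 18
  3 × C: 1 H each → 3
  2 × C: no H
  1 × C: 3 H
  1 × N (charge +1): 3 H
  1 × N: no H
  Total hydrogens = 27.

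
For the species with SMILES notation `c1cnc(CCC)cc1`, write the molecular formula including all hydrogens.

Heavy atoms from the SMILES: 8 C, 1 N.
Implicit hydrogens by atom environment:
  4 × C (aromatic): 1 H each → 4
  2 × C: 2 H each → 4
  1 × C: 3 H
  1 × C (aromatic): no H
  1 × N (aromatic): no H
  Total hydrogens = 11.
Molecular formula: C8H11N

C8H11N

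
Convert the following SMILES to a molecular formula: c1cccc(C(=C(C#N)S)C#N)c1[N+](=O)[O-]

C10H5N3O2S

Heavy atoms from the SMILES: 10 C, 3 N, 2 O, 1 S.
Implicit hydrogens by atom environment:
  4 × C (aromatic): 1 H each → 4
  4 × C: no H
  2 × C (aromatic): no H
  2 × N: no H
  1 × N (charge +1): no H
  1 × O: no H
  1 × O (charge -1): no H
  1 × S: 1 H
  Total hydrogens = 5.
Molecular formula: C10H5N3O2S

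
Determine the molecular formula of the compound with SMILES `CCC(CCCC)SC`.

C8H18S

Heavy atoms from the SMILES: 8 C, 1 S.
Implicit hydrogens by atom environment:
  4 × C: 2 H each → 8
  3 × C: 3 H each → 9
  1 × C: 1 H
  1 × S: no H
  Total hydrogens = 18.
Molecular formula: C8H18S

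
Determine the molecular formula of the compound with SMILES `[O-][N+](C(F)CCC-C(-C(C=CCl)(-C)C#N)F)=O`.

C10H13ClF2N2O2

Heavy atoms from the SMILES: 10 C, 1 Cl, 2 F, 2 N, 2 O.
Implicit hydrogens by atom environment:
  4 × C: 1 H each → 4
  3 × C: 2 H each → 6
  2 × C: no H
  2 × F: no H
  1 × C: 3 H
  1 × Cl: no H
  1 × N: no H
  1 × N (charge +1): no H
  1 × O: no H
  1 × O (charge -1): no H
  Total hydrogens = 13.
Molecular formula: C10H13ClF2N2O2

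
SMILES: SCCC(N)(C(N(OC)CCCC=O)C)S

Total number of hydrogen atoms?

Hydrogens are implicit in SMILES; fill each atom to its normal valence:
  5 × C: 2 H each → 10
  2 × C: 3 H each → 6
  2 × C: 1 H each → 2
  2 × O: no H
  2 × S: 1 H each → 2
  1 × C: no H
  1 × N: 2 H
  1 × N: no H
  Total hydrogens = 22.

22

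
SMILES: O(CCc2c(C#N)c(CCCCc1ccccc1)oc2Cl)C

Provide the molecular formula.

Heavy atoms from the SMILES: 18 C, 1 Cl, 1 N, 2 O.
Implicit hydrogens by atom environment:
  6 × C: 2 H each → 12
  5 × C (aromatic): 1 H each → 5
  5 × C (aromatic): no H
  1 × C: 3 H
  1 × C: no H
  1 × Cl: no H
  1 × N: no H
  1 × O (aromatic): no H
  1 × O: no H
  Total hydrogens = 20.
Molecular formula: C18H20ClNO2

C18H20ClNO2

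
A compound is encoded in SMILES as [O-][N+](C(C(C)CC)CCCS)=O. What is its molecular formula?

C8H17NO2S

Heavy atoms from the SMILES: 8 C, 1 N, 2 O, 1 S.
Implicit hydrogens by atom environment:
  4 × C: 2 H each → 8
  2 × C: 3 H each → 6
  2 × C: 1 H each → 2
  1 × N (charge +1): no H
  1 × O: no H
  1 × O (charge -1): no H
  1 × S: 1 H
  Total hydrogens = 17.
Molecular formula: C8H17NO2S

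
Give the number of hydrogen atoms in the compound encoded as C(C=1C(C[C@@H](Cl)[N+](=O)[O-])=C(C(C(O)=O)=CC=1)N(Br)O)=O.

8

Hydrogens are implicit in SMILES; fill each atom to its normal valence:
  4 × C (aromatic): no H
  3 × O: no H
  2 × C (aromatic): 1 H each → 2
  2 × C: 1 H each → 2
  2 × O: 1 H each → 2
  1 × Br: no H
  1 × C: 2 H
  1 × C: no H
  1 × Cl: no H
  1 × N: no H
  1 × N (charge +1): no H
  1 × O (charge -1): no H
  Total hydrogens = 8.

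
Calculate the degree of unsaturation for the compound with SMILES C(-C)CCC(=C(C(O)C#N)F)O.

3

Molecular formula from the SMILES: C8H12FNO2.
DoU = (2C + 2 + N − H − X)/2 = (2·8 + 2 + 1 − 12 − 1)/2 = 6/2 = 3.
(Structurally: 0 ring(s) + 3 π bond(s) = 3.)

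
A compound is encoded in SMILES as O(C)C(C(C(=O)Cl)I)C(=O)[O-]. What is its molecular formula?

Heavy atoms from the SMILES: 5 C, 1 Cl, 1 I, 4 O.
Implicit hydrogens by atom environment:
  3 × O: no H
  2 × C: 1 H each → 2
  2 × C: no H
  1 × C: 3 H
  1 × Cl: no H
  1 × I: no H
  1 × O (charge -1): no H
  Total hydrogens = 5.
Net charge -1.
Molecular formula: C5H5ClIO4-

C5H5ClIO4-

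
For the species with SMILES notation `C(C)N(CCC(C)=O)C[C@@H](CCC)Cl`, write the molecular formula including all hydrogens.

Heavy atoms from the SMILES: 11 C, 1 Cl, 1 N, 1 O.
Implicit hydrogens by atom environment:
  6 × C: 2 H each → 12
  3 × C: 3 H each → 9
  1 × C: 1 H
  1 × C: no H
  1 × Cl: no H
  1 × N: no H
  1 × O: no H
  Total hydrogens = 22.
Molecular formula: C11H22ClNO

C11H22ClNO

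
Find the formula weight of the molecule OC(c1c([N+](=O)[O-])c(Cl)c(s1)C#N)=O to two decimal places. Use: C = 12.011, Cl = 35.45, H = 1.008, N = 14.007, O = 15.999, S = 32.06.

Molecular formula: C6HClN2O4S.
M = 6×12.011 + 1×35.45 + 1×1.008 + 2×14.007 + 4×15.999 + 1×32.06 = 232.59 g/mol.

232.59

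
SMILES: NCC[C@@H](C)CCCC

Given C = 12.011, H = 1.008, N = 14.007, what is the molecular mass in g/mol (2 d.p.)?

Molecular formula: C8H19N.
M = 8×12.011 + 19×1.008 + 1×14.007 = 129.25 g/mol.

129.25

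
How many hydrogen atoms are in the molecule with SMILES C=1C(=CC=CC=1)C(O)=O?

6

Hydrogens are implicit in SMILES; fill each atom to its normal valence:
  5 × C (aromatic): 1 H each → 5
  1 × C (aromatic): no H
  1 × C: no H
  1 × O: 1 H
  1 × O: no H
  Total hydrogens = 6.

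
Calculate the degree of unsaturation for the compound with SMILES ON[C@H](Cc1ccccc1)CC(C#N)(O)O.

Molecular formula from the SMILES: C11H14N2O3.
DoU = (2C + 2 + N − H − X)/2 = (2·11 + 2 + 2 − 14 − 0)/2 = 12/2 = 6.
(Structurally: 1 ring(s) + 5 π bond(s) = 6.)

6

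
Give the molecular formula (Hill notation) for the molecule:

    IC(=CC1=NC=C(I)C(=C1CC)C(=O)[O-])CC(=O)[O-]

[C12H9I2NO4]2-

Heavy atoms from the SMILES: 12 C, 2 I, 1 N, 4 O.
Implicit hydrogens by atom environment:
  4 × C (aromatic): no H
  3 × C: no H
  2 × C: 2 H each → 4
  2 × I: no H
  2 × O: no H
  2 × O (charge -1): no H
  1 × C: 3 H
  1 × C (aromatic): 1 H
  1 × C: 1 H
  1 × N (aromatic): no H
  Total hydrogens = 9.
Net charge -2.
Molecular formula: [C12H9I2NO4]2-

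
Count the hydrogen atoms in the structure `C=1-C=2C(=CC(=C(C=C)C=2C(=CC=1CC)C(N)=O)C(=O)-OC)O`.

17

Hydrogens are implicit in SMILES; fill each atom to its normal valence:
  7 × C (aromatic): no H
  3 × C (aromatic): 1 H each → 3
  3 × O: no H
  2 × C: 3 H each → 6
  2 × C: 2 H each → 4
  2 × C: no H
  1 × C: 1 H
  1 × N: 2 H
  1 × O: 1 H
  Total hydrogens = 17.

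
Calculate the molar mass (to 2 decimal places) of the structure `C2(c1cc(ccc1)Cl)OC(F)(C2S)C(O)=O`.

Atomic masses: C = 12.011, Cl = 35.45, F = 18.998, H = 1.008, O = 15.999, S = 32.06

Molecular formula: C10H8ClFO3S.
M = 10×12.011 + 1×35.45 + 1×18.998 + 8×1.008 + 3×15.999 + 1×32.06 = 262.68 g/mol.

262.68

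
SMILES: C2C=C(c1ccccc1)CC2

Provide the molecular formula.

C11H12

Heavy atoms from the SMILES: 11 C.
Implicit hydrogens by atom environment:
  5 × C (aromatic): 1 H each → 5
  3 × C: 2 H each → 6
  1 × C: 1 H
  1 × C: no H
  1 × C (aromatic): no H
  Total hydrogens = 12.
Molecular formula: C11H12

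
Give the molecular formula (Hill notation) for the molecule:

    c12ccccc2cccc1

Heavy atoms from the SMILES: 10 C.
Implicit hydrogens by atom environment:
  8 × C (aromatic): 1 H each → 8
  2 × C (aromatic): no H
  Total hydrogens = 8.
Molecular formula: C10H8

C10H8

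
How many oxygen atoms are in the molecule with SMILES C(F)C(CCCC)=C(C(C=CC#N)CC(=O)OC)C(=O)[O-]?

The symbol for oxygen appears 4 times in the SMILES.

4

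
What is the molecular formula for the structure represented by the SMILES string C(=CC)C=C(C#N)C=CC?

C9H11N

Heavy atoms from the SMILES: 9 C, 1 N.
Implicit hydrogens by atom environment:
  5 × C: 1 H each → 5
  2 × C: 3 H each → 6
  2 × C: no H
  1 × N: no H
  Total hydrogens = 11.
Molecular formula: C9H11N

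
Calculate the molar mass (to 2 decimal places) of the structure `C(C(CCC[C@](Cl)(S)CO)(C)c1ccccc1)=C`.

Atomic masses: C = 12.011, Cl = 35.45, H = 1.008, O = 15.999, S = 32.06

Molecular formula: C15H21ClOS.
M = 15×12.011 + 1×35.45 + 21×1.008 + 1×15.999 + 1×32.06 = 284.84 g/mol.

284.84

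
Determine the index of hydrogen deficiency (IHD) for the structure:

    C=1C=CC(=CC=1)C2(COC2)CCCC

Molecular formula from the SMILES: C13H18O.
DoU = (2C + 2 + N − H − X)/2 = (2·13 + 2 + 0 − 18 − 0)/2 = 10/2 = 5.
(Structurally: 2 ring(s) + 3 π bond(s) = 5.)

5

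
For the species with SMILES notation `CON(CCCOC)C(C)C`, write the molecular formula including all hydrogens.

Heavy atoms from the SMILES: 8 C, 1 N, 2 O.
Implicit hydrogens by atom environment:
  4 × C: 3 H each → 12
  3 × C: 2 H each → 6
  2 × O: no H
  1 × C: 1 H
  1 × N: no H
  Total hydrogens = 19.
Molecular formula: C8H19NO2

C8H19NO2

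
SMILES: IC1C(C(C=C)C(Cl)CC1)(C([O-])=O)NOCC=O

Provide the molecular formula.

Heavy atoms from the SMILES: 11 C, 1 Cl, 1 I, 1 N, 4 O.
Implicit hydrogens by atom environment:
  5 × C: 1 H each → 5
  4 × C: 2 H each → 8
  3 × O: no H
  2 × C: no H
  1 × Cl: no H
  1 × I: no H
  1 × N: 1 H
  1 × O (charge -1): no H
  Total hydrogens = 14.
Net charge -1.
Molecular formula: C11H14ClINO4-

C11H14ClINO4-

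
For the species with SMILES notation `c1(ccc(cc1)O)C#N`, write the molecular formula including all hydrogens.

Heavy atoms from the SMILES: 7 C, 1 N, 1 O.
Implicit hydrogens by atom environment:
  4 × C (aromatic): 1 H each → 4
  2 × C (aromatic): no H
  1 × C: no H
  1 × N: no H
  1 × O: 1 H
  Total hydrogens = 5.
Molecular formula: C7H5NO

C7H5NO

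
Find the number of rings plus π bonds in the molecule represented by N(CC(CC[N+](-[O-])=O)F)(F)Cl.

Molecular formula from the SMILES: C4H7ClF2N2O2.
DoU = (2C + 2 + N − H − X)/2 = (2·4 + 2 + 2 − 7 − 3)/2 = 2/2 = 1.
(Structurally: 0 ring(s) + 1 π bond(s) = 1.)

1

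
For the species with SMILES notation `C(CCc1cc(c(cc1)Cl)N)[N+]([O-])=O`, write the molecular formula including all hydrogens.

C9H11ClN2O2

Heavy atoms from the SMILES: 9 C, 1 Cl, 2 N, 2 O.
Implicit hydrogens by atom environment:
  3 × C: 2 H each → 6
  3 × C (aromatic): 1 H each → 3
  3 × C (aromatic): no H
  1 × Cl: no H
  1 × N: 2 H
  1 × N (charge +1): no H
  1 × O: no H
  1 × O (charge -1): no H
  Total hydrogens = 11.
Molecular formula: C9H11ClN2O2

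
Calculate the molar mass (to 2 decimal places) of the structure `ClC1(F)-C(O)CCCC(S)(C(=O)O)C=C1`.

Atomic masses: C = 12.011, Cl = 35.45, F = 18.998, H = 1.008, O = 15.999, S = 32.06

254.70

Molecular formula: C9H12ClFO3S.
M = 9×12.011 + 1×35.45 + 1×18.998 + 12×1.008 + 3×15.999 + 1×32.06 = 254.70 g/mol.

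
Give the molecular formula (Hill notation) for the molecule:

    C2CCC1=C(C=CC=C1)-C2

C10H12

Heavy atoms from the SMILES: 10 C.
Implicit hydrogens by atom environment:
  4 × C: 2 H each → 8
  4 × C (aromatic): 1 H each → 4
  2 × C (aromatic): no H
  Total hydrogens = 12.
Molecular formula: C10H12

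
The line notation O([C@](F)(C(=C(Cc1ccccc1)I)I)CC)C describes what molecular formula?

Heavy atoms from the SMILES: 13 C, 1 F, 2 I, 1 O.
Implicit hydrogens by atom environment:
  5 × C (aromatic): 1 H each → 5
  3 × C: no H
  2 × C: 3 H each → 6
  2 × C: 2 H each → 4
  2 × I: no H
  1 × C (aromatic): no H
  1 × F: no H
  1 × O: no H
  Total hydrogens = 15.
Molecular formula: C13H15FI2O

C13H15FI2O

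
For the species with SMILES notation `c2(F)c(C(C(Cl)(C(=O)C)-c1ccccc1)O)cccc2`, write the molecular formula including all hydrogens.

Heavy atoms from the SMILES: 16 C, 1 Cl, 1 F, 2 O.
Implicit hydrogens by atom environment:
  9 × C (aromatic): 1 H each → 9
  3 × C (aromatic): no H
  2 × C: no H
  1 × C: 3 H
  1 × C: 1 H
  1 × Cl: no H
  1 × F: no H
  1 × O: 1 H
  1 × O: no H
  Total hydrogens = 14.
Molecular formula: C16H14ClFO2

C16H14ClFO2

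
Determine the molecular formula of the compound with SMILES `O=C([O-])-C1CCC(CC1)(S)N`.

Heavy atoms from the SMILES: 7 C, 1 N, 2 O, 1 S.
Implicit hydrogens by atom environment:
  4 × C: 2 H each → 8
  2 × C: no H
  1 × C: 1 H
  1 × N: 2 H
  1 × O: no H
  1 × O (charge -1): no H
  1 × S: 1 H
  Total hydrogens = 12.
Net charge -1.
Molecular formula: C7H12NO2S-

C7H12NO2S-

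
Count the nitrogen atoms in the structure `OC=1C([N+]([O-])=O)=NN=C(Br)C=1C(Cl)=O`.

3

The symbol for nitrogen appears 3 times in the SMILES.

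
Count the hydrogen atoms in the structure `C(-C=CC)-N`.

9

Hydrogens are implicit in SMILES; fill each atom to its normal valence:
  2 × C: 1 H each → 2
  1 × C: 3 H
  1 × C: 2 H
  1 × N: 2 H
  Total hydrogens = 9.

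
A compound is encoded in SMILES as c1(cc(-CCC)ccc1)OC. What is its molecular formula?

C10H14O

Heavy atoms from the SMILES: 10 C, 1 O.
Implicit hydrogens by atom environment:
  4 × C (aromatic): 1 H each → 4
  2 × C: 3 H each → 6
  2 × C: 2 H each → 4
  2 × C (aromatic): no H
  1 × O: no H
  Total hydrogens = 14.
Molecular formula: C10H14O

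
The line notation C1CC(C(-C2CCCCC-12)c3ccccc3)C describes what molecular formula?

C17H24

Heavy atoms from the SMILES: 17 C.
Implicit hydrogens by atom environment:
  6 × C: 2 H each → 12
  5 × C (aromatic): 1 H each → 5
  4 × C: 1 H each → 4
  1 × C: 3 H
  1 × C (aromatic): no H
  Total hydrogens = 24.
Molecular formula: C17H24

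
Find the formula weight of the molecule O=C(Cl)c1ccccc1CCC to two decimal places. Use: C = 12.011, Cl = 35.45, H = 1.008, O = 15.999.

Molecular formula: C10H11ClO.
M = 10×12.011 + 1×35.45 + 11×1.008 + 1×15.999 = 182.65 g/mol.

182.65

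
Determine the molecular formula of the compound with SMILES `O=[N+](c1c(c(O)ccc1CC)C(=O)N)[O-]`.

C9H10N2O4

Heavy atoms from the SMILES: 9 C, 2 N, 4 O.
Implicit hydrogens by atom environment:
  4 × C (aromatic): no H
  2 × C (aromatic): 1 H each → 2
  2 × O: no H
  1 × C: 3 H
  1 × C: 2 H
  1 × C: no H
  1 × N: 2 H
  1 × N (charge +1): no H
  1 × O: 1 H
  1 × O (charge -1): no H
  Total hydrogens = 10.
Molecular formula: C9H10N2O4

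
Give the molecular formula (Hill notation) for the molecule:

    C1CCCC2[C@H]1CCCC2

C10H18

Heavy atoms from the SMILES: 10 C.
Implicit hydrogens by atom environment:
  8 × C: 2 H each → 16
  2 × C: 1 H each → 2
  Total hydrogens = 18.
Molecular formula: C10H18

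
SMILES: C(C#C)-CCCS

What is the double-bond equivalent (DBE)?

Molecular formula from the SMILES: C6H10S.
DoU = (2C + 2 + N − H − X)/2 = (2·6 + 2 + 0 − 10 − 0)/2 = 4/2 = 2.
(Structurally: 0 ring(s) + 2 π bond(s) = 2.)

2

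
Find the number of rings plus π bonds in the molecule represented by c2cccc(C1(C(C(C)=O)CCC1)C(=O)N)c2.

Molecular formula from the SMILES: C14H17NO2.
DoU = (2C + 2 + N − H − X)/2 = (2·14 + 2 + 1 − 17 − 0)/2 = 14/2 = 7.
(Structurally: 2 ring(s) + 5 π bond(s) = 7.)

7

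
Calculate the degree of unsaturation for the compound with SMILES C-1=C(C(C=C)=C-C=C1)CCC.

Molecular formula from the SMILES: C11H14.
DoU = (2C + 2 + N − H − X)/2 = (2·11 + 2 + 0 − 14 − 0)/2 = 10/2 = 5.
(Structurally: 1 ring(s) + 4 π bond(s) = 5.)

5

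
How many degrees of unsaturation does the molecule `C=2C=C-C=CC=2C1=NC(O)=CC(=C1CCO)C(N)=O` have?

9

Molecular formula from the SMILES: C14H14N2O3.
DoU = (2C + 2 + N − H − X)/2 = (2·14 + 2 + 2 − 14 − 0)/2 = 18/2 = 9.
(Structurally: 2 ring(s) + 7 π bond(s) = 9.)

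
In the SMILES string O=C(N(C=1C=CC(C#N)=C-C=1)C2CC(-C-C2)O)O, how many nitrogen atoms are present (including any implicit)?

The symbol for nitrogen appears 2 times in the SMILES.

2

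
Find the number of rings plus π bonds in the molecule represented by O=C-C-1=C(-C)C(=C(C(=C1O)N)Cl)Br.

Molecular formula from the SMILES: C8H7BrClNO2.
DoU = (2C + 2 + N − H − X)/2 = (2·8 + 2 + 1 − 7 − 2)/2 = 10/2 = 5.
(Structurally: 1 ring(s) + 4 π bond(s) = 5.)

5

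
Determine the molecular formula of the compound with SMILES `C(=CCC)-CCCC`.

C8H16

Heavy atoms from the SMILES: 8 C.
Implicit hydrogens by atom environment:
  4 × C: 2 H each → 8
  2 × C: 3 H each → 6
  2 × C: 1 H each → 2
  Total hydrogens = 16.
Molecular formula: C8H16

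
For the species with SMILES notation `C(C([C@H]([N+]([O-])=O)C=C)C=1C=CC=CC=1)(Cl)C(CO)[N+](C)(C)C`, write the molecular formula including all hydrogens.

Heavy atoms from the SMILES: 16 C, 1 Cl, 2 N, 3 O.
Implicit hydrogens by atom environment:
  5 × C: 1 H each → 5
  5 × C (aromatic): 1 H each → 5
  3 × C: 3 H each → 9
  2 × C: 2 H each → 4
  2 × N (charge +1): no H
  1 × C (aromatic): no H
  1 × Cl: no H
  1 × O: 1 H
  1 × O: no H
  1 × O (charge -1): no H
  Total hydrogens = 24.
Net charge +1.
Molecular formula: C16H24ClN2O3+

C16H24ClN2O3+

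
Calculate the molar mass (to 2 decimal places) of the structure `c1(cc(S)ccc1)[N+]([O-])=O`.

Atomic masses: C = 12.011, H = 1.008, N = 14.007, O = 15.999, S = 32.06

Molecular formula: C6H5NO2S.
M = 6×12.011 + 5×1.008 + 1×14.007 + 2×15.999 + 1×32.06 = 155.17 g/mol.

155.17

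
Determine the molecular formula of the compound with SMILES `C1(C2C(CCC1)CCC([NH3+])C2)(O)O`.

Heavy atoms from the SMILES: 10 C, 1 N, 2 O.
Implicit hydrogens by atom environment:
  6 × C: 2 H each → 12
  3 × C: 1 H each → 3
  2 × O: 1 H each → 2
  1 × C: no H
  1 × N (charge +1): 3 H
  Total hydrogens = 20.
Net charge +1.
Molecular formula: C10H20NO2+

C10H20NO2+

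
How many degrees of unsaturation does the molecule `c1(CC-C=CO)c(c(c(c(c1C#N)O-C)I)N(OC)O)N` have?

Molecular formula from the SMILES: C13H16IN3O4.
DoU = (2C + 2 + N − H − X)/2 = (2·13 + 2 + 3 − 16 − 1)/2 = 14/2 = 7.
(Structurally: 1 ring(s) + 6 π bond(s) = 7.)

7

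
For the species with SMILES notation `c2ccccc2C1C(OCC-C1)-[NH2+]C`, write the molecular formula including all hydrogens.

Heavy atoms from the SMILES: 12 C, 1 N, 1 O.
Implicit hydrogens by atom environment:
  5 × C (aromatic): 1 H each → 5
  3 × C: 2 H each → 6
  2 × C: 1 H each → 2
  1 × C: 3 H
  1 × C (aromatic): no H
  1 × N (charge +1): 2 H
  1 × O: no H
  Total hydrogens = 18.
Net charge +1.
Molecular formula: C12H18NO+

C12H18NO+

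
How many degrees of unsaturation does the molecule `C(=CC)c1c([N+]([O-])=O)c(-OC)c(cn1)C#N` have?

Molecular formula from the SMILES: C10H9N3O3.
DoU = (2C + 2 + N − H − X)/2 = (2·10 + 2 + 3 − 9 − 0)/2 = 16/2 = 8.
(Structurally: 1 ring(s) + 7 π bond(s) = 8.)

8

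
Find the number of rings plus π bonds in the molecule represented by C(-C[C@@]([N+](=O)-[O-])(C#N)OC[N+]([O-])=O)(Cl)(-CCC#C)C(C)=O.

7

Molecular formula from the SMILES: C11H12ClN3O6.
DoU = (2C + 2 + N − H − X)/2 = (2·11 + 2 + 3 − 12 − 1)/2 = 14/2 = 7.
(Structurally: 0 ring(s) + 7 π bond(s) = 7.)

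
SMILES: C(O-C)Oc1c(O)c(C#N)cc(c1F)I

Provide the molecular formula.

C9H7FINO3

Heavy atoms from the SMILES: 9 C, 1 F, 1 I, 1 N, 3 O.
Implicit hydrogens by atom environment:
  5 × C (aromatic): no H
  2 × O: no H
  1 × C: 3 H
  1 × C: 2 H
  1 × C (aromatic): 1 H
  1 × C: no H
  1 × F: no H
  1 × I: no H
  1 × N: no H
  1 × O: 1 H
  Total hydrogens = 7.
Molecular formula: C9H7FINO3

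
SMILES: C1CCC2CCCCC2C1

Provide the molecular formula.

C10H18

Heavy atoms from the SMILES: 10 C.
Implicit hydrogens by atom environment:
  8 × C: 2 H each → 16
  2 × C: 1 H each → 2
  Total hydrogens = 18.
Molecular formula: C10H18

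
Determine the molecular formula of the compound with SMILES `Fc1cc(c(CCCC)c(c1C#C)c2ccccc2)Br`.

C18H16BrF

Heavy atoms from the SMILES: 1 Br, 18 C, 1 F.
Implicit hydrogens by atom environment:
  6 × C (aromatic): 1 H each → 6
  6 × C (aromatic): no H
  3 × C: 2 H each → 6
  1 × Br: no H
  1 × C: 3 H
  1 × C: 1 H
  1 × C: no H
  1 × F: no H
  Total hydrogens = 16.
Molecular formula: C18H16BrF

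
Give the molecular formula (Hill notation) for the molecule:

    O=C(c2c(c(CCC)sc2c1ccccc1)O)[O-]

C14H13O3S-

Heavy atoms from the SMILES: 14 C, 3 O, 1 S.
Implicit hydrogens by atom environment:
  5 × C (aromatic): 1 H each → 5
  5 × C (aromatic): no H
  2 × C: 2 H each → 4
  1 × C: 3 H
  1 × C: no H
  1 × O: 1 H
  1 × O: no H
  1 × O (charge -1): no H
  1 × S (aromatic): no H
  Total hydrogens = 13.
Net charge -1.
Molecular formula: C14H13O3S-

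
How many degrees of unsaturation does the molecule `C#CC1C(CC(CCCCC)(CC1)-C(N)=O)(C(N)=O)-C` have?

Molecular formula from the SMILES: C16H26N2O2.
DoU = (2C + 2 + N − H − X)/2 = (2·16 + 2 + 2 − 26 − 0)/2 = 10/2 = 5.
(Structurally: 1 ring(s) + 4 π bond(s) = 5.)

5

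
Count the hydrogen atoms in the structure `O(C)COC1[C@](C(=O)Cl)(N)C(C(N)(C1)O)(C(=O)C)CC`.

Hydrogens are implicit in SMILES; fill each atom to its normal valence:
  5 × C: no H
  4 × O: no H
  3 × C: 3 H each → 9
  3 × C: 2 H each → 6
  2 × N: 2 H each → 4
  1 × C: 1 H
  1 × Cl: no H
  1 × O: 1 H
  Total hydrogens = 21.

21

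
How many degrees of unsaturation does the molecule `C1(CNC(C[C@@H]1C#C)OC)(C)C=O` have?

Molecular formula from the SMILES: C10H15NO2.
DoU = (2C + 2 + N − H − X)/2 = (2·10 + 2 + 1 − 15 − 0)/2 = 8/2 = 4.
(Structurally: 1 ring(s) + 3 π bond(s) = 4.)

4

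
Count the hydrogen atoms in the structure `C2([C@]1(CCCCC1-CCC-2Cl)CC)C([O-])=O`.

Hydrogens are implicit in SMILES; fill each atom to its normal valence:
  7 × C: 2 H each → 14
  3 × C: 1 H each → 3
  2 × C: no H
  1 × C: 3 H
  1 × Cl: no H
  1 × O: no H
  1 × O (charge -1): no H
  Total hydrogens = 20.

20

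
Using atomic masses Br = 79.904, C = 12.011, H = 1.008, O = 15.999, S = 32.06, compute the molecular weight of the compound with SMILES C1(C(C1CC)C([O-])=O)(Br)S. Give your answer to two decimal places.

Molecular formula: C6H8BrO2S-.
M = 1×79.904 + 6×12.011 + 8×1.008 + 2×15.999 + 1×32.06 = 224.09 g/mol.

224.09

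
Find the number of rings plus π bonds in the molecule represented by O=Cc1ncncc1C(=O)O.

Molecular formula from the SMILES: C6H4N2O3.
DoU = (2C + 2 + N − H − X)/2 = (2·6 + 2 + 2 − 4 − 0)/2 = 12/2 = 6.
(Structurally: 1 ring(s) + 5 π bond(s) = 6.)

6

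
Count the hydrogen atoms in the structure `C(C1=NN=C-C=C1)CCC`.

Hydrogens are implicit in SMILES; fill each atom to its normal valence:
  3 × C: 2 H each → 6
  3 × C (aromatic): 1 H each → 3
  2 × N (aromatic): no H
  1 × C: 3 H
  1 × C (aromatic): no H
  Total hydrogens = 12.

12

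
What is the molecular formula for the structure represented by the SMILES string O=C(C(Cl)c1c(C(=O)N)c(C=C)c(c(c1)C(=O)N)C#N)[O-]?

Heavy atoms from the SMILES: 13 C, 1 Cl, 3 N, 4 O.
Implicit hydrogens by atom environment:
  5 × C (aromatic): no H
  4 × C: no H
  3 × O: no H
  2 × C: 1 H each → 2
  2 × N: 2 H each → 4
  1 × C: 2 H
  1 × C (aromatic): 1 H
  1 × Cl: no H
  1 × N: no H
  1 × O (charge -1): no H
  Total hydrogens = 9.
Net charge -1.
Molecular formula: C13H9ClN3O4-

C13H9ClN3O4-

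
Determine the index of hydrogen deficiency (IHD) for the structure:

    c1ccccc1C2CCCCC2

5

Molecular formula from the SMILES: C12H16.
DoU = (2C + 2 + N − H − X)/2 = (2·12 + 2 + 0 − 16 − 0)/2 = 10/2 = 5.
(Structurally: 2 ring(s) + 3 π bond(s) = 5.)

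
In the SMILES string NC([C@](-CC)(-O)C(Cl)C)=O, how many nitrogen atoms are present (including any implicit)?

The symbol for nitrogen appears 1 time in the SMILES.

1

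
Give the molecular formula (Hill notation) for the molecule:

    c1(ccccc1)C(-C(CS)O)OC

Heavy atoms from the SMILES: 10 C, 2 O, 1 S.
Implicit hydrogens by atom environment:
  5 × C (aromatic): 1 H each → 5
  2 × C: 1 H each → 2
  1 × C: 3 H
  1 × C: 2 H
  1 × C (aromatic): no H
  1 × O: 1 H
  1 × O: no H
  1 × S: 1 H
  Total hydrogens = 14.
Molecular formula: C10H14O2S

C10H14O2S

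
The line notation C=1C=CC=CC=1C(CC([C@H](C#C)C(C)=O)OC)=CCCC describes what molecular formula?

Heavy atoms from the SMILES: 19 C, 2 O.
Implicit hydrogens by atom environment:
  5 × C (aromatic): 1 H each → 5
  4 × C: 1 H each → 4
  3 × C: 3 H each → 9
  3 × C: 2 H each → 6
  3 × C: no H
  2 × O: no H
  1 × C (aromatic): no H
  Total hydrogens = 24.
Molecular formula: C19H24O2

C19H24O2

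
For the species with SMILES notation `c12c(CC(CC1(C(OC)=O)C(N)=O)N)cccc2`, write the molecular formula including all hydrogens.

C13H16N2O3

Heavy atoms from the SMILES: 13 C, 2 N, 3 O.
Implicit hydrogens by atom environment:
  4 × C (aromatic): 1 H each → 4
  3 × C: no H
  3 × O: no H
  2 × C: 2 H each → 4
  2 × C (aromatic): no H
  2 × N: 2 H each → 4
  1 × C: 3 H
  1 × C: 1 H
  Total hydrogens = 16.
Molecular formula: C13H16N2O3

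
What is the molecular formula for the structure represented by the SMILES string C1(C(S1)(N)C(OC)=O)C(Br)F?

Heavy atoms from the SMILES: 1 Br, 5 C, 1 F, 1 N, 2 O, 1 S.
Implicit hydrogens by atom environment:
  2 × C: 1 H each → 2
  2 × C: no H
  2 × O: no H
  1 × Br: no H
  1 × C: 3 H
  1 × F: no H
  1 × N: 2 H
  1 × S: no H
  Total hydrogens = 7.
Molecular formula: C5H7BrFNO2S

C5H7BrFNO2S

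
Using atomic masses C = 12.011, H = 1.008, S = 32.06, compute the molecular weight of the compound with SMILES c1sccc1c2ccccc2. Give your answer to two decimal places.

160.23

Molecular formula: C10H8S.
M = 10×12.011 + 8×1.008 + 1×32.06 = 160.23 g/mol.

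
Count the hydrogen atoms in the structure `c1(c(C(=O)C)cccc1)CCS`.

Hydrogens are implicit in SMILES; fill each atom to its normal valence:
  4 × C (aromatic): 1 H each → 4
  2 × C: 2 H each → 4
  2 × C (aromatic): no H
  1 × C: 3 H
  1 × C: no H
  1 × O: no H
  1 × S: 1 H
  Total hydrogens = 12.

12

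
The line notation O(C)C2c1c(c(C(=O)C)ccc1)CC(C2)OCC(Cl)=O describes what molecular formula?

Heavy atoms from the SMILES: 15 C, 1 Cl, 4 O.
Implicit hydrogens by atom environment:
  4 × O: no H
  3 × C: 2 H each → 6
  3 × C (aromatic): 1 H each → 3
  3 × C (aromatic): no H
  2 × C: 3 H each → 6
  2 × C: 1 H each → 2
  2 × C: no H
  1 × Cl: no H
  Total hydrogens = 17.
Molecular formula: C15H17ClO4

C15H17ClO4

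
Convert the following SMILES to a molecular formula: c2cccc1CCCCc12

C10H12

Heavy atoms from the SMILES: 10 C.
Implicit hydrogens by atom environment:
  4 × C: 2 H each → 8
  4 × C (aromatic): 1 H each → 4
  2 × C (aromatic): no H
  Total hydrogens = 12.
Molecular formula: C10H12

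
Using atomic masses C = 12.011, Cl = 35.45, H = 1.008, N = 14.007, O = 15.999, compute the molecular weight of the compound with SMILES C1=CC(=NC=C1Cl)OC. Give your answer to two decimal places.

Molecular formula: C6H6ClNO.
M = 6×12.011 + 1×35.45 + 6×1.008 + 1×14.007 + 1×15.999 = 143.57 g/mol.

143.57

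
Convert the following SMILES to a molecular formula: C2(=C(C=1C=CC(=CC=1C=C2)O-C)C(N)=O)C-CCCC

C17H21NO2

Heavy atoms from the SMILES: 17 C, 1 N, 2 O.
Implicit hydrogens by atom environment:
  5 × C (aromatic): 1 H each → 5
  5 × C (aromatic): no H
  4 × C: 2 H each → 8
  2 × C: 3 H each → 6
  2 × O: no H
  1 × C: no H
  1 × N: 2 H
  Total hydrogens = 21.
Molecular formula: C17H21NO2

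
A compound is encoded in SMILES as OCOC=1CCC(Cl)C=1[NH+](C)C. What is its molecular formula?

Heavy atoms from the SMILES: 8 C, 1 Cl, 1 N, 2 O.
Implicit hydrogens by atom environment:
  3 × C: 2 H each → 6
  2 × C: 3 H each → 6
  2 × C: no H
  1 × C: 1 H
  1 × Cl: no H
  1 × N (charge +1): 1 H
  1 × O: 1 H
  1 × O: no H
  Total hydrogens = 15.
Net charge +1.
Molecular formula: C8H15ClNO2+

C8H15ClNO2+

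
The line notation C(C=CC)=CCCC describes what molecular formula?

C8H14

Heavy atoms from the SMILES: 8 C.
Implicit hydrogens by atom environment:
  4 × C: 1 H each → 4
  2 × C: 3 H each → 6
  2 × C: 2 H each → 4
  Total hydrogens = 14.
Molecular formula: C8H14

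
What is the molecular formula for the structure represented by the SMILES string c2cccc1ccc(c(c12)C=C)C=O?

Heavy atoms from the SMILES: 13 C, 1 O.
Implicit hydrogens by atom environment:
  6 × C (aromatic): 1 H each → 6
  4 × C (aromatic): no H
  2 × C: 1 H each → 2
  1 × C: 2 H
  1 × O: no H
  Total hydrogens = 10.
Molecular formula: C13H10O

C13H10O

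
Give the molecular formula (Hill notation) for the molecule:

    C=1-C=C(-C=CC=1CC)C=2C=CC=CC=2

Heavy atoms from the SMILES: 14 C.
Implicit hydrogens by atom environment:
  9 × C (aromatic): 1 H each → 9
  3 × C (aromatic): no H
  1 × C: 3 H
  1 × C: 2 H
  Total hydrogens = 14.
Molecular formula: C14H14

C14H14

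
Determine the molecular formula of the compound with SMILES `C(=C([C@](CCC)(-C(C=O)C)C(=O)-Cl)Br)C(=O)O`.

C11H14BrClO4

Heavy atoms from the SMILES: 1 Br, 11 C, 1 Cl, 4 O.
Implicit hydrogens by atom environment:
  4 × C: no H
  3 × C: 1 H each → 3
  3 × O: no H
  2 × C: 3 H each → 6
  2 × C: 2 H each → 4
  1 × Br: no H
  1 × Cl: no H
  1 × O: 1 H
  Total hydrogens = 14.
Molecular formula: C11H14BrClO4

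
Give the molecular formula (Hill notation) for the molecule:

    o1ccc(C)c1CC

C7H10O

Heavy atoms from the SMILES: 7 C, 1 O.
Implicit hydrogens by atom environment:
  2 × C: 3 H each → 6
  2 × C (aromatic): 1 H each → 2
  2 × C (aromatic): no H
  1 × C: 2 H
  1 × O (aromatic): no H
  Total hydrogens = 10.
Molecular formula: C7H10O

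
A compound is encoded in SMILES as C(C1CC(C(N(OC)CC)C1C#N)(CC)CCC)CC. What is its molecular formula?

C17H32N2O

Heavy atoms from the SMILES: 17 C, 2 N, 1 O.
Implicit hydrogens by atom environment:
  7 × C: 2 H each → 14
  5 × C: 3 H each → 15
  3 × C: 1 H each → 3
  2 × C: no H
  2 × N: no H
  1 × O: no H
  Total hydrogens = 32.
Molecular formula: C17H32N2O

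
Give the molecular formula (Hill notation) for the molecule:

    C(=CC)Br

Heavy atoms from the SMILES: 1 Br, 3 C.
Implicit hydrogens by atom environment:
  2 × C: 1 H each → 2
  1 × Br: no H
  1 × C: 3 H
  Total hydrogens = 5.
Molecular formula: C3H5Br

C3H5Br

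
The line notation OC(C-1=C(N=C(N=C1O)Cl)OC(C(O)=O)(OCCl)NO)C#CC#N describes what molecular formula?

Heavy atoms from the SMILES: 11 C, 2 Cl, 4 N, 7 O.
Implicit hydrogens by atom environment:
  5 × C: no H
  4 × C (aromatic): no H
  4 × O: 1 H each → 4
  3 × O: no H
  2 × Cl: no H
  2 × N (aromatic): no H
  1 × C: 2 H
  1 × C: 1 H
  1 × N: 1 H
  1 × N: no H
  Total hydrogens = 8.
Molecular formula: C11H8Cl2N4O7

C11H8Cl2N4O7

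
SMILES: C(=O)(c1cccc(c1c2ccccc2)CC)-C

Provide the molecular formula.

Heavy atoms from the SMILES: 16 C, 1 O.
Implicit hydrogens by atom environment:
  8 × C (aromatic): 1 H each → 8
  4 × C (aromatic): no H
  2 × C: 3 H each → 6
  1 × C: 2 H
  1 × C: no H
  1 × O: no H
  Total hydrogens = 16.
Molecular formula: C16H16O

C16H16O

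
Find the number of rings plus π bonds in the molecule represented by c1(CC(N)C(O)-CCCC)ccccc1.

4

Molecular formula from the SMILES: C13H21NO.
DoU = (2C + 2 + N − H − X)/2 = (2·13 + 2 + 1 − 21 − 0)/2 = 8/2 = 4.
(Structurally: 1 ring(s) + 3 π bond(s) = 4.)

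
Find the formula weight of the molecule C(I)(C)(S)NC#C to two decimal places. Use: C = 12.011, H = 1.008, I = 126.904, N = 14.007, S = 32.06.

227.06

Molecular formula: C4H6INS.
M = 4×12.011 + 6×1.008 + 1×126.904 + 1×14.007 + 1×32.06 = 227.06 g/mol.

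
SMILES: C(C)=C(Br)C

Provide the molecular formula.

Heavy atoms from the SMILES: 1 Br, 4 C.
Implicit hydrogens by atom environment:
  2 × C: 3 H each → 6
  1 × Br: no H
  1 × C: 1 H
  1 × C: no H
  Total hydrogens = 7.
Molecular formula: C4H7Br

C4H7Br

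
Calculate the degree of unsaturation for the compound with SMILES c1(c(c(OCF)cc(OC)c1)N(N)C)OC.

4

Molecular formula from the SMILES: C10H15FN2O3.
DoU = (2C + 2 + N − H − X)/2 = (2·10 + 2 + 2 − 15 − 1)/2 = 8/2 = 4.
(Structurally: 1 ring(s) + 3 π bond(s) = 4.)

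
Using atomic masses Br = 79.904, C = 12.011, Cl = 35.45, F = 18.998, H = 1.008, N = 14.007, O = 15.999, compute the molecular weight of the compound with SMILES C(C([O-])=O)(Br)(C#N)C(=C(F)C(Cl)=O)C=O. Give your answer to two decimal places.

Molecular formula: C7HBrClFNO4-.
M = 1×79.904 + 7×12.011 + 1×35.45 + 1×18.998 + 1×1.008 + 1×14.007 + 4×15.999 = 297.44 g/mol.

297.44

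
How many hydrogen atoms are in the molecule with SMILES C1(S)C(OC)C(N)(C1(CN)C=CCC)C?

Hydrogens are implicit in SMILES; fill each atom to its normal valence:
  4 × C: 1 H each → 4
  3 × C: 3 H each → 9
  2 × C: 2 H each → 4
  2 × C: no H
  2 × N: 2 H each → 4
  1 × O: no H
  1 × S: 1 H
  Total hydrogens = 22.

22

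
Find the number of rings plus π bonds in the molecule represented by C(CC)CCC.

Molecular formula from the SMILES: C6H14.
DoU = (2C + 2 + N − H − X)/2 = (2·6 + 2 + 0 − 14 − 0)/2 = 0/2 = 0.
(Structurally: 0 ring(s) + 0 π bond(s) = 0.)

0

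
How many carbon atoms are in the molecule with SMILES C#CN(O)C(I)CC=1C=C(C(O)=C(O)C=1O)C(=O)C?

12

The symbol for carbon appears 12 times in the SMILES.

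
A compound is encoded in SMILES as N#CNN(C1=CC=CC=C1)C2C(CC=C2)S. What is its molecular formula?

Heavy atoms from the SMILES: 12 C, 3 N, 1 S.
Implicit hydrogens by atom environment:
  5 × C (aromatic): 1 H each → 5
  4 × C: 1 H each → 4
  2 × N: no H
  1 × C: 2 H
  1 × C (aromatic): no H
  1 × C: no H
  1 × N: 1 H
  1 × S: 1 H
  Total hydrogens = 13.
Molecular formula: C12H13N3S

C12H13N3S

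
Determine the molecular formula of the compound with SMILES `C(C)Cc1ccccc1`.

C9H12

Heavy atoms from the SMILES: 9 C.
Implicit hydrogens by atom environment:
  5 × C (aromatic): 1 H each → 5
  2 × C: 2 H each → 4
  1 × C: 3 H
  1 × C (aromatic): no H
  Total hydrogens = 12.
Molecular formula: C9H12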